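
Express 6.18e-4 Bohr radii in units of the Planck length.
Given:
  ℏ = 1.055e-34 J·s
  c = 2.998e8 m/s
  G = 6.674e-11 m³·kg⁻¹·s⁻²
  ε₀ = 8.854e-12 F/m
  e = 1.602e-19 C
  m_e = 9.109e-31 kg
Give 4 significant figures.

2.025e21

Bohr radius: a₀ = 4πε₀ℏ²/(m_e e²) = 5.297e-11 m
Planck length: ℓ_P = √(ℏG/c³) = 1.616e-35 m
6.18e-4 × 5.297e-11 / 1.616e-35 = 2.025e21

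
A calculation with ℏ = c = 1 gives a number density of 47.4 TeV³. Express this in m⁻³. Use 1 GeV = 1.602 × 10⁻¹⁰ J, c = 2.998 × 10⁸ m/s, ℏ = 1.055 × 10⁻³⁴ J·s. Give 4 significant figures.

Number density is [L]⁻³ = [E]³/(ℏc)³.
1 GeV³ → 1/(ℏc)³ × (1 GeV in J)³ = 1.299 × 10⁴⁷ m⁻³.
Convert the energy scale: 47.4 TeV³ = 4.74 × 10¹⁰ GeV³.
Result: 4.74 × 10¹⁰ × 1.299 × 10⁴⁷ = 6.159 × 10⁵⁷ m⁻³.

6.159 × 10⁵⁷ m⁻³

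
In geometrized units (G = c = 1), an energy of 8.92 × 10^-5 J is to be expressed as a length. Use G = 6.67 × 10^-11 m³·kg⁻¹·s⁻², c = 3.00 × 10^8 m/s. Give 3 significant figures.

7.35 × 10^-49 m

Energy → length via G/c⁴.
8.92 × 10^-5 J × (G/c⁴) = 7.35 × 10^-49 m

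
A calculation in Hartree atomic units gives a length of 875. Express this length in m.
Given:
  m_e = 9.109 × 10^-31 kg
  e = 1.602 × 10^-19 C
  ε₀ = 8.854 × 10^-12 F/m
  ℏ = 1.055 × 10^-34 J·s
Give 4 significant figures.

One Bohr radius: a₀ = 4πε₀ℏ²/(m_e e²) = 5.297 × 10^-11 m.
875 × 5.297 × 10^-11 m = 4.635 × 10^-8 m

4.635 × 10^-8 m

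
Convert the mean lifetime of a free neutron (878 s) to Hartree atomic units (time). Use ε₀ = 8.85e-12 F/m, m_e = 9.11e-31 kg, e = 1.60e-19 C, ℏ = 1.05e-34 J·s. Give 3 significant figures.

3.66e19

atomic unit of time: τ_au = (4πε₀)²ℏ³/(m_e e⁴) = 2.40e-17 s.
878 / 2.40e-17 = 3.66e19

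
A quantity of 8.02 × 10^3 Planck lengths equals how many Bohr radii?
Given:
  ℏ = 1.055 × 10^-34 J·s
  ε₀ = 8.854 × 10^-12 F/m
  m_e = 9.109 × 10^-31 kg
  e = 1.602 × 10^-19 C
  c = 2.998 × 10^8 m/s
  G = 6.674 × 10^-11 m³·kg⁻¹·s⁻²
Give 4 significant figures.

2.447 × 10^-21

Planck length: ℓ_P = √(ℏG/c³) = 1.616 × 10^-35 m
Bohr radius: a₀ = 4πε₀ℏ²/(m_e e²) = 5.297 × 10^-11 m
8.02 × 10^3 × 1.616 × 10^-35 / 5.297 × 10^-11 = 2.447 × 10^-21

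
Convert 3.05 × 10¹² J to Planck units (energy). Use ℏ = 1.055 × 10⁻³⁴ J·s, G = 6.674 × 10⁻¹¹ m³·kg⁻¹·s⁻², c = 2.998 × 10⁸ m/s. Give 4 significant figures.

Planck energy: E_P = √(ℏc⁵/G) = 1.957 × 10⁹ J.
3.05 × 10¹² / 1.957 × 10⁹ = 1.559 × 10³

1.559 × 10³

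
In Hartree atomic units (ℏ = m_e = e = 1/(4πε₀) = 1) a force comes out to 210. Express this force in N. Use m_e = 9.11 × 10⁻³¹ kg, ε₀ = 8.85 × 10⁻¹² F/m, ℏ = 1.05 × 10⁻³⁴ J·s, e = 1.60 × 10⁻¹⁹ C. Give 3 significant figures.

One atomic unit of force: F_au = E_h/a₀ = m_e²e⁶/((4πε₀)³ℏ⁴) = 8.33 × 10⁻⁸ N.
210 × 8.33 × 10⁻⁸ N = 1.75 × 10⁻⁵ N

1.75 × 10⁻⁵ N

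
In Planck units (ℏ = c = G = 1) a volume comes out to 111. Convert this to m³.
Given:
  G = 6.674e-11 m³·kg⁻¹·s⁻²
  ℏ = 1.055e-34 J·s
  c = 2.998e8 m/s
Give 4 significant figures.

4.689e-103 m³

One Planck volume: V_P = (ℏG/c³)^(3/2) = 4.224e-105 m³.
111 × 4.224e-105 m³ = 4.689e-103 m³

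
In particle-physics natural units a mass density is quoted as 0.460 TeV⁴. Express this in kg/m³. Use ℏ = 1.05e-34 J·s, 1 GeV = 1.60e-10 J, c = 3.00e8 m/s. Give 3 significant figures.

1.07e32 kg/m³

Mass density is [E]/(c²[L]³) = [E]⁴/(ℏ³c⁵).
1 GeV⁴ → 1/(ℏ³c⁵) × (1 GeV in J)⁴ = 2.33e20 kg/m³.
Convert the energy scale: 0.460 TeV⁴ = 4.60e11 GeV⁴.
Result: 4.60e11 × 2.33e20 = 1.07e32 kg/m³.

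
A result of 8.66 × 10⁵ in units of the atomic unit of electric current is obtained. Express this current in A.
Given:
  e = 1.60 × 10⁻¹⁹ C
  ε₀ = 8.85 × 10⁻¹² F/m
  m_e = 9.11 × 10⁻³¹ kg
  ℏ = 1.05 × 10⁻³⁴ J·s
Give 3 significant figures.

5.78 × 10³ A

One atomic unit of electric current: I_au = e E_h/ℏ = m_e e⁵/((4πε₀)²ℏ³) = 6.67 × 10⁻³ A.
8.66 × 10⁵ × 6.67 × 10⁻³ A = 5.78 × 10³ A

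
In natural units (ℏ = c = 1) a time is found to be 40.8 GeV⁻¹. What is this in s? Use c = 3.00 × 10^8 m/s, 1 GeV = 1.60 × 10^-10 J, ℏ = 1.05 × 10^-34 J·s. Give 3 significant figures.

A time is [E]⁻¹ in ℏ=c=1; restore one factor of ℏ.
1 GeV⁻¹ → ℏ × (1 GeV in J)⁻¹ = 6.56 × 10^-25 s.
Result: 40.8 × 6.56 × 10^-25 = 2.68 × 10^-23 s.

2.68 × 10^-23 s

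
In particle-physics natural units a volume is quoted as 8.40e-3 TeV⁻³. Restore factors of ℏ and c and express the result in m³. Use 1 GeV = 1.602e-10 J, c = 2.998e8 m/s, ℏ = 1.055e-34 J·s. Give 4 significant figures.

Volume is [L]³ = [E]⁻³·(ℏc)³.
1 GeV⁻³ → (ℏc)³ × (1 GeV in J)⁻³ = 7.696e-48 m³.
Convert the energy scale: 8.40e-3 TeV⁻³ = 8.40e-12 GeV⁻³.
Result: 8.40e-12 × 7.696e-48 = 6.465e-59 m³.

6.465e-59 m³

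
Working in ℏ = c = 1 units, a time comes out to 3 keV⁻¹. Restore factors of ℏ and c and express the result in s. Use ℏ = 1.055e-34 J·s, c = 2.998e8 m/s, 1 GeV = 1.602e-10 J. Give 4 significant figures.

A time is [E]⁻¹ in ℏ=c=1; restore one factor of ℏ.
1 GeV⁻¹ → ℏ × (1 GeV in J)⁻¹ = 6.586e-25 s.
Convert the energy scale: 3 keV⁻¹ = 3.00e6 GeV⁻¹.
Result: 3.00e6 × 6.586e-25 = 1.976e-18 s.

1.976e-18 s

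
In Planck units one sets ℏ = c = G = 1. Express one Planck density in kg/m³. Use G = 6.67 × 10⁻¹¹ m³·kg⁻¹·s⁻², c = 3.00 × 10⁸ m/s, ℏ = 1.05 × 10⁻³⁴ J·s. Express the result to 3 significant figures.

ρ_P = c⁵/(ℏG²)
  = 2.43 × 10⁴² / 4.67 × 10⁻⁵⁵
  = 5.20 × 10⁹⁶ kg/m³

5.20 × 10⁹⁶ kg/m³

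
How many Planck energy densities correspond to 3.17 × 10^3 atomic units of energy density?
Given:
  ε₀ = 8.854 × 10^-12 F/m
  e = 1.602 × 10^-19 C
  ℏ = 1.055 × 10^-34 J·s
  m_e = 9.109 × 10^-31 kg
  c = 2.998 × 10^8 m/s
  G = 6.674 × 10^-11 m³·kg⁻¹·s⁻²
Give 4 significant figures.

atomic unit of energy density: u_au = E_h/a₀³ = m_e⁴e¹⁰/((4πε₀)⁵ℏ⁸) = 2.929 × 10^13 J/m³
Planck energy density: u_P = c⁷/(ℏG²) = 4.632 × 10^113 J/m³
3.17 × 10^3 × 2.929 × 10^13 / 4.632 × 10^113 = 2.004 × 10^-97

2.004 × 10^-97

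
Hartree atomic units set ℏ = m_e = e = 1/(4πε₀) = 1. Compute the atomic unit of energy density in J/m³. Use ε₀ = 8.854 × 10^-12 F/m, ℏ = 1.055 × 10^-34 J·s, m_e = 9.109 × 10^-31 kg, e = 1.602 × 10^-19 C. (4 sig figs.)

From ℏ = m_e = e = 1/(4πε₀) = 1 the energy density scale is u_au = E_h/a₀³ = m_e⁴e¹⁰/((4πε₀)⁵ℏ⁸).
E_h = 4.354 × 10^-18 J
a₀ = 5.297 × 10^-11 m
E_h/a₀³ = 2.929 × 10^13 J/m³

2.929 × 10^13 J/m³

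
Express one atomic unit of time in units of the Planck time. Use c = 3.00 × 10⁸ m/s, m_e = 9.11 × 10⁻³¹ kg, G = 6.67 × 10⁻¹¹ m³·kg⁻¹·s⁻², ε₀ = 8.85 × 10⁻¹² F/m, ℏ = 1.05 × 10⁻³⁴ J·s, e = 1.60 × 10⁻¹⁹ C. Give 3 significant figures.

4.47 × 10²⁶

atomic unit of time: τ_au = (4πε₀)²ℏ³/(m_e e⁴) = 2.40 × 10⁻¹⁷ s
Planck time: t_P = √(ℏG/c⁵) = 5.37 × 10⁻⁴⁴ s
ratio = 2.40 × 10⁻¹⁷ / 5.37 × 10⁻⁴⁴ = 4.47 × 10²⁶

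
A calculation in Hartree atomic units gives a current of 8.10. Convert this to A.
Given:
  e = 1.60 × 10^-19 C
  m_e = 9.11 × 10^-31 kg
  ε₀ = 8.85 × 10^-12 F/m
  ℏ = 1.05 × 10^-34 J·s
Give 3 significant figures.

One atomic unit of electric current: I_au = e E_h/ℏ = m_e e⁵/((4πε₀)²ℏ³) = 6.67 × 10^-3 A.
8.10 × 6.67 × 10^-3 A = 0.0540 A

0.0540 A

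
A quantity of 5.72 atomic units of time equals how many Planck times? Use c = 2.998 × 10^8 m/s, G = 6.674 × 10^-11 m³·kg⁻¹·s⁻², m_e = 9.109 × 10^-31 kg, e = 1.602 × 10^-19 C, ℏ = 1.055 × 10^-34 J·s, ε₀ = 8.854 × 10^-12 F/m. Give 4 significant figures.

2.570 × 10^27

atomic unit of time: τ_au = (4πε₀)²ℏ³/(m_e e⁴) = 2.423 × 10^-17 s
Planck time: t_P = √(ℏG/c⁵) = 5.392 × 10^-44 s
5.72 × 2.423 × 10^-17 / 5.392 × 10^-44 = 2.570 × 10^27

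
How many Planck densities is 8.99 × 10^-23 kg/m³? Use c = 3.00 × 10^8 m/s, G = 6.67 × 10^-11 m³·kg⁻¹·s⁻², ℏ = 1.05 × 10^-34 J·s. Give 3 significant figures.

1.73 × 10^-119

Planck density: ρ_P = c⁵/(ℏG²) = 5.20 × 10^96 kg/m³.
8.99 × 10^-23 / 5.20 × 10^96 = 1.73 × 10^-119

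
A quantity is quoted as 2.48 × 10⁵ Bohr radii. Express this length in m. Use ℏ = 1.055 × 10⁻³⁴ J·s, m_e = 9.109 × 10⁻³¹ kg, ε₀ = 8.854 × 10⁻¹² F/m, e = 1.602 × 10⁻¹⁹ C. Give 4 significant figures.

1.314 × 10⁻⁵ m

One Bohr radius: a₀ = 4πε₀ℏ²/(m_e e²) = 5.297 × 10⁻¹¹ m.
2.48 × 10⁵ × 5.297 × 10⁻¹¹ m = 1.314 × 10⁻⁵ m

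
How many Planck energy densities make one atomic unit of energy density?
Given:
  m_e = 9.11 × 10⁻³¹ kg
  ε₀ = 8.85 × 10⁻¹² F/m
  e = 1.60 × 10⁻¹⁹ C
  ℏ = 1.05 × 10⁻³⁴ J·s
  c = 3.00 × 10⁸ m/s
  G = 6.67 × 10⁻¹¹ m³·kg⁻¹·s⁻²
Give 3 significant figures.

6.44 × 10⁻¹⁰¹

atomic unit of energy density: u_au = E_h/a₀³ = m_e⁴e¹⁰/((4πε₀)⁵ℏ⁸) = 3.01 × 10¹³ J/m³
Planck energy density: u_P = c⁷/(ℏG²) = 4.68 × 10¹¹³ J/m³
ratio = 3.01 × 10¹³ / 4.68 × 10¹¹³ = 6.44 × 10⁻¹⁰¹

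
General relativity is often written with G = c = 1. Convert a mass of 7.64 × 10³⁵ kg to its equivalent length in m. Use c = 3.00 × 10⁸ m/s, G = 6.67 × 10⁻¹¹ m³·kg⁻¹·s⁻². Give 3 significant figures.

In G = c = 1 units mass has dimensions of length; the conversion factor is G/c².
7.64 × 10³⁵ kg × (G/c²) = 5.66 × 10⁸ m

5.66 × 10⁸ m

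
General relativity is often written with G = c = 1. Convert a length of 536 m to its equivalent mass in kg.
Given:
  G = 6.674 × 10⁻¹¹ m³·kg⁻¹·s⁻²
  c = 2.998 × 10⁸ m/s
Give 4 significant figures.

7.218 × 10²⁹ kg

Length → mass via c²/G.
536 m × (c²/G) = 7.218 × 10²⁹ kg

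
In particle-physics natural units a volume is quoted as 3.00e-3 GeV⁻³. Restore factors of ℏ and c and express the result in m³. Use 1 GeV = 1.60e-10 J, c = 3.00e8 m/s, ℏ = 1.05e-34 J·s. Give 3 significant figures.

Volume is [L]³ = [E]⁻³·(ℏc)³.
1 GeV⁻³ → (ℏc)³ × (1 GeV in J)⁻³ = 7.63e-48 m³.
Result: 3.00e-3 × 7.63e-48 = 2.29e-50 m³.

2.29e-50 m³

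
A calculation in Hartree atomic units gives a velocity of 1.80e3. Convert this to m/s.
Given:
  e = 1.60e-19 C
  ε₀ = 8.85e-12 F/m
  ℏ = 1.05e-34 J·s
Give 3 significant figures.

3.95e9 m/s

One atomic unit of velocity: v_au = e²/(4πε₀ℏ) = 2.19e6 m/s.
1.80e3 × 2.19e6 m/s = 3.95e9 m/s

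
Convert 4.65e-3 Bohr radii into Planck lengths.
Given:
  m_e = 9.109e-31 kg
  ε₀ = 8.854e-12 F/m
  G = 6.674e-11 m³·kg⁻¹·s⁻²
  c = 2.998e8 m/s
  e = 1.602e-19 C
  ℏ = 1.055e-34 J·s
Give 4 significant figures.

Bohr radius: a₀ = 4πε₀ℏ²/(m_e e²) = 5.297e-11 m
Planck length: ℓ_P = √(ℏG/c³) = 1.616e-35 m
4.65e-3 × 5.297e-11 / 1.616e-35 = 1.524e22

1.524e22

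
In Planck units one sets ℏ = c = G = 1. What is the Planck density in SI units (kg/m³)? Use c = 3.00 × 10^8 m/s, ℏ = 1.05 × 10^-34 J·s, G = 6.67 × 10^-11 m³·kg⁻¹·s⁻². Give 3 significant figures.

ρ_P = c⁵/(ℏG²)
  = 2.43 × 10^42 / 4.67 × 10^-55
  = 5.20 × 10^96 kg/m³

5.20 × 10^96 kg/m³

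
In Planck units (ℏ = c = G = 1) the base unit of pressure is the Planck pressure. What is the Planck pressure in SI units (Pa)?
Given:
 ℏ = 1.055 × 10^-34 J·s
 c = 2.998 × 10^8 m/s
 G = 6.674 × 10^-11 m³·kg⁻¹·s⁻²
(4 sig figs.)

p_P = c⁷/(ℏG²)
  = 2.177 × 10^59 / 4.699 × 10^-55
  = 4.632 × 10^113 Pa

4.632 × 10^113 Pa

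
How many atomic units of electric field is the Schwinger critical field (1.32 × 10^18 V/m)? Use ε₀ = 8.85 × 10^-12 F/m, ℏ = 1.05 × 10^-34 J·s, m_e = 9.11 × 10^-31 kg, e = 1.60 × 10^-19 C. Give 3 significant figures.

atomic unit of electric field: E_au = E_h/(e a₀) = m_e²e⁵/((4πε₀)³ℏ⁴) = 5.20 × 10^11 V/m.
1.32 × 10^18 / 5.20 × 10^11 = 2.54 × 10^6

2.54 × 10^6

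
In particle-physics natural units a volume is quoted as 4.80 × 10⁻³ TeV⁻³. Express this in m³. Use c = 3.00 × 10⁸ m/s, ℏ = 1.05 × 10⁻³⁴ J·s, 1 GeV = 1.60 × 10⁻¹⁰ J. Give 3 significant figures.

3.66 × 10⁻⁵⁹ m³

Volume is [L]³ = [E]⁻³·(ℏc)³.
1 GeV⁻³ → (ℏc)³ × (1 GeV in J)⁻³ = 7.63 × 10⁻⁴⁸ m³.
Convert the energy scale: 4.80 × 10⁻³ TeV⁻³ = 4.80 × 10⁻¹² GeV⁻³.
Result: 4.80 × 10⁻¹² × 7.63 × 10⁻⁴⁸ = 3.66 × 10⁻⁵⁹ m³.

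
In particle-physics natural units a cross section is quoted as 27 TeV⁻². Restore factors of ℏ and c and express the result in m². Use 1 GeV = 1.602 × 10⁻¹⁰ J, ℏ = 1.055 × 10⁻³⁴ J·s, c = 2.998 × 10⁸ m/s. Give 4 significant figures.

Area is [L]² = [E]⁻²·(ℏc)²; restore (ℏc)².
1 GeV⁻² → (ℏc)² × (1 GeV in J)⁻² = 3.898 × 10⁻³² m².
Convert the energy scale: 27 TeV⁻² = 2.70 × 10⁻⁵ GeV⁻².
Result: 2.70 × 10⁻⁵ × 3.898 × 10⁻³² = 1.052 × 10⁻³⁶ m².

1.052 × 10⁻³⁶ m²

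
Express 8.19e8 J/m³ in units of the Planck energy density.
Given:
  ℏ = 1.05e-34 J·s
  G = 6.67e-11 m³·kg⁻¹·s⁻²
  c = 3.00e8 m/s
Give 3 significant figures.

1.75e-105

Planck energy density: u_P = c⁷/(ℏG²) = 4.68e113 J/m³.
8.19e8 / 4.68e113 = 1.75e-105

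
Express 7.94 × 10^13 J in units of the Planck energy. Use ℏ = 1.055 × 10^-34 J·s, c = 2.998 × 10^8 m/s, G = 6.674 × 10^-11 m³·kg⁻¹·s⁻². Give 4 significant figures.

Planck energy: E_P = √(ℏc⁵/G) = 1.957 × 10^9 J.
7.94 × 10^13 / 1.957 × 10^9 = 4.058 × 10^4

4.058 × 10^4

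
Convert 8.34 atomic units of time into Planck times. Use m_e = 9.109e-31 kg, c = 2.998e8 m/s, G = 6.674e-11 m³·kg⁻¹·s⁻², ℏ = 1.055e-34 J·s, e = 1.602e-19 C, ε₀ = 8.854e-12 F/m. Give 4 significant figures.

3.748e27

atomic unit of time: τ_au = (4πε₀)²ℏ³/(m_e e⁴) = 2.423e-17 s
Planck time: t_P = √(ℏG/c⁵) = 5.392e-44 s
8.34 × 2.423e-17 / 5.392e-44 = 3.748e27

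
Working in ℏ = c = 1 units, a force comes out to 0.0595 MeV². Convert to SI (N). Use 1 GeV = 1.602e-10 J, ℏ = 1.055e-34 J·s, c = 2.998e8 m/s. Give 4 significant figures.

Force is [E]/[L] = [E]²/(ℏc); restore (ℏc)⁻¹.
1 GeV² → 1/(ℏc) × (1 GeV in J)² = 8.114e5 N.
Convert the energy scale: 0.0595 MeV² = 5.95e-8 GeV².
Result: 5.95e-8 × 8.114e5 = 0.04828 N.

0.04828 N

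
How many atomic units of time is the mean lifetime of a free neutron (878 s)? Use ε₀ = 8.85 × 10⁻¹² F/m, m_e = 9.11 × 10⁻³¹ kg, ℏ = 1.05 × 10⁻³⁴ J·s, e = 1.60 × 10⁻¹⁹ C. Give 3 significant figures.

atomic unit of time: τ_au = (4πε₀)²ℏ³/(m_e e⁴) = 2.40 × 10⁻¹⁷ s.
878 / 2.40 × 10⁻¹⁷ = 3.66 × 10¹⁹

3.66 × 10¹⁹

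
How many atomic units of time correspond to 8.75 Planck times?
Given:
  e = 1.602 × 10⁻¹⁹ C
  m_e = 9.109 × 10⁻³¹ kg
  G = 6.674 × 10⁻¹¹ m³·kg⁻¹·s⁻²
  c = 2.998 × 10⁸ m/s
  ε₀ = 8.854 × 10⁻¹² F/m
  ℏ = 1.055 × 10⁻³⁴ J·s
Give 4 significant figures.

1.947 × 10⁻²⁶

Planck time: t_P = √(ℏG/c⁵) = 5.392 × 10⁻⁴⁴ s
atomic unit of time: τ_au = (4πε₀)²ℏ³/(m_e e⁴) = 2.423 × 10⁻¹⁷ s
8.75 × 5.392 × 10⁻⁴⁴ / 2.423 × 10⁻¹⁷ = 1.947 × 10⁻²⁶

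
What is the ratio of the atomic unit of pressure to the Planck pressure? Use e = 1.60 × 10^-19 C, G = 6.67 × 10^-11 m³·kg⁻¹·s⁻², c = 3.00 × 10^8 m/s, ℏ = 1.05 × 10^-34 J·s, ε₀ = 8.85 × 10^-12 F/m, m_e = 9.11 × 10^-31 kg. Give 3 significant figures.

atomic unit of pressure: P_au = E_h/a₀³ = m_e⁴e¹⁰/((4πε₀)⁵ℏ⁸) = 3.01 × 10^13 Pa
Planck pressure: p_P = c⁷/(ℏG²) = 4.68 × 10^113 Pa
ratio = 3.01 × 10^13 / 4.68 × 10^113 = 6.44 × 10^-101

6.44 × 10^-101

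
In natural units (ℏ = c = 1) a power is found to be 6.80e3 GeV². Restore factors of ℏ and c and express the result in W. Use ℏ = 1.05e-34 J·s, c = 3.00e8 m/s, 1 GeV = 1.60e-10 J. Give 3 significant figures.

Power is [E]/[T] = [E]²/ℏ.
1 GeV² → 1/ℏ × (1 GeV in J)² = 2.44e14 W.
Result: 6.80e3 × 2.44e14 = 1.66e18 W.

1.66e18 W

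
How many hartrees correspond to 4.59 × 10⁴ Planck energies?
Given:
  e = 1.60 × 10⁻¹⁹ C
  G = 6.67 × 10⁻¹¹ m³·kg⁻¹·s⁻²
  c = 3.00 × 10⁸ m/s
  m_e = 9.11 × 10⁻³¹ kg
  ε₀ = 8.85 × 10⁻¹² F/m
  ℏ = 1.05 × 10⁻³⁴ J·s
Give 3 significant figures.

2.05 × 10³¹

Planck energy: E_P = √(ℏc⁵/G) = 1.96 × 10⁹ J
hartree: E_h = m_e e⁴/(4πε₀ℏ)² = 4.38 × 10⁻¹⁸ J
4.59 × 10⁴ × 1.96 × 10⁹ / 4.38 × 10⁻¹⁸ = 2.05 × 10³¹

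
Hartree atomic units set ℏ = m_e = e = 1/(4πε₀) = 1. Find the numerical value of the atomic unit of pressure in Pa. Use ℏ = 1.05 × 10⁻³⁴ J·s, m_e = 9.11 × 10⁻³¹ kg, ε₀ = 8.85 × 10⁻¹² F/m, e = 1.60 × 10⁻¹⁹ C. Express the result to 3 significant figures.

The unique combination of the constants set to 1 with dimensions of pressure is P_au = E_h/a₀³ = m_e⁴e¹⁰/((4πε₀)⁵ℏ⁸).
E_h = 4.38 × 10⁻¹⁸ J
a₀ = 5.26 × 10⁻¹¹ m
E_h/a₀³ = 3.01 × 10¹³ Pa

3.01 × 10¹³ Pa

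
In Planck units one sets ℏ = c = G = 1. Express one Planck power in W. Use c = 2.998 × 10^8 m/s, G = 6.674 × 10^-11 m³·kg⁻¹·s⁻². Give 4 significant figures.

3.629 × 10^52 W

P_P = c⁵/G
  = 2.422 × 10^42 / 6.674 × 10^-11
  = 3.629 × 10^52 W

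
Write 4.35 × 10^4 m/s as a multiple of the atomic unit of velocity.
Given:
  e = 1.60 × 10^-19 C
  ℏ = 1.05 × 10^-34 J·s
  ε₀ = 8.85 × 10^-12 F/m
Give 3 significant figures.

atomic unit of velocity: v_au = e²/(4πε₀ℏ) = 2.19 × 10^6 m/s.
4.35 × 10^4 / 2.19 × 10^6 = 0.0198

0.0198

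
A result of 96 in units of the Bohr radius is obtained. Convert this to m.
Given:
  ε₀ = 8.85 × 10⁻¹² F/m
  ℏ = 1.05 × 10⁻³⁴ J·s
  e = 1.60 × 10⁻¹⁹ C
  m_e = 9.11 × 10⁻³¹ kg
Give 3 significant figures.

5.05 × 10⁻⁹ m

One Bohr radius: a₀ = 4πε₀ℏ²/(m_e e²) = 5.26 × 10⁻¹¹ m.
96 × 5.26 × 10⁻¹¹ m = 5.05 × 10⁻⁹ m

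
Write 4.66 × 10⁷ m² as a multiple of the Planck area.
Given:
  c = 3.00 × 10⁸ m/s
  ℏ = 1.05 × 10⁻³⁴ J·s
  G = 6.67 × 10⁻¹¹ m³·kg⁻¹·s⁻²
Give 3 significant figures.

1.80 × 10⁷⁷

Planck area: A_P = ℏG/c³ = 2.59 × 10⁻⁷⁰ m².
4.66 × 10⁷ / 2.59 × 10⁻⁷⁰ = 1.80 × 10⁷⁷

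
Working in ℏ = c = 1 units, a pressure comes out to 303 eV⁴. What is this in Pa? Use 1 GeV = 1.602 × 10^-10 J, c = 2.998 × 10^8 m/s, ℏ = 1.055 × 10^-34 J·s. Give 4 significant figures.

6.307 × 10^3 Pa

Pressure is [E]/[L]³ = [E]⁴/(ℏc)³.
1 GeV⁴ → 1/(ℏc)³ × (1 GeV in J)⁴ = 2.082 × 10^37 Pa.
Convert the energy scale: 303 eV⁴ = 3.03 × 10^-34 GeV⁴.
Result: 3.03 × 10^-34 × 2.082 × 10^37 = 6.307 × 10^3 Pa.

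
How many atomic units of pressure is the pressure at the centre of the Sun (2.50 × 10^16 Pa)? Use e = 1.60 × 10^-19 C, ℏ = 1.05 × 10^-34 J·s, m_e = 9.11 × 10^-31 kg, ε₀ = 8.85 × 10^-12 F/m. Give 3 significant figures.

830

atomic unit of pressure: P_au = E_h/a₀³ = m_e⁴e¹⁰/((4πε₀)⁵ℏ⁸) = 3.01 × 10^13 Pa.
2.50 × 10^16 / 3.01 × 10^13 = 830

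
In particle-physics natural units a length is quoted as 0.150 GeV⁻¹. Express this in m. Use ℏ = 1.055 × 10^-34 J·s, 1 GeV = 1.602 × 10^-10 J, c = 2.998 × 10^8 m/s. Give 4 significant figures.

A length is [E]⁻¹ in ℏ=c=1; restore one factor of ℏc.
1 GeV⁻¹ → ℏc × (1 GeV in J)⁻¹ = 1.974 × 10^-16 m.
Result: 0.150 × 1.974 × 10^-16 = 2.962 × 10^-17 m.

2.962 × 10^-17 m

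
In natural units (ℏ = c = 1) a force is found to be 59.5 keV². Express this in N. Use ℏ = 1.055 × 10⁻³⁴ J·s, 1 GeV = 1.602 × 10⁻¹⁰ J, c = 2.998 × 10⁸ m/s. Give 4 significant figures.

Force is [E]/[L] = [E]²/(ℏc); restore (ℏc)⁻¹.
1 GeV² → 1/(ℏc) × (1 GeV in J)² = 8.114 × 10⁵ N.
Convert the energy scale: 59.5 keV² = 5.95 × 10⁻¹¹ GeV².
Result: 5.95 × 10⁻¹¹ × 8.114 × 10⁵ = 4.828 × 10⁻⁵ N.

4.828 × 10⁻⁵ N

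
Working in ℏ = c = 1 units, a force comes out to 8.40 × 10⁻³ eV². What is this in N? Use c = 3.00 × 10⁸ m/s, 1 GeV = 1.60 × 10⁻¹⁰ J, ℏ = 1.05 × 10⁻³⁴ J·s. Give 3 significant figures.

6.83 × 10⁻¹⁵ N

Force is [E]/[L] = [E]²/(ℏc); restore (ℏc)⁻¹.
1 GeV² → 1/(ℏc) × (1 GeV in J)² = 8.13 × 10⁵ N.
Convert the energy scale: 8.40 × 10⁻³ eV² = 8.40 × 10⁻²¹ GeV².
Result: 8.40 × 10⁻²¹ × 8.13 × 10⁵ = 6.83 × 10⁻¹⁵ N.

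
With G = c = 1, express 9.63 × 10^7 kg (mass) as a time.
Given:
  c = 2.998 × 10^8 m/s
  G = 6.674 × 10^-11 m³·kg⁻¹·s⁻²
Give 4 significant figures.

2.385 × 10^-28 s

Mass → time via G/c³.
9.63 × 10^7 kg × (G/c³) = 2.385 × 10^-28 s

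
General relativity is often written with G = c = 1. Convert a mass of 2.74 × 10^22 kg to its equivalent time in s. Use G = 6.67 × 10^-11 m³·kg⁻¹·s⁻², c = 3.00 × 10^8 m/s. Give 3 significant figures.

Mass → time via G/c³.
2.74 × 10^22 kg × (G/c³) = 6.77 × 10^-14 s

6.77 × 10^-14 s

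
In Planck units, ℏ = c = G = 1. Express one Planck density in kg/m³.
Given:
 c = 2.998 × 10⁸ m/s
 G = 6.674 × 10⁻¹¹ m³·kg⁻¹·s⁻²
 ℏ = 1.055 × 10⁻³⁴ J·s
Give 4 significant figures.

5.154 × 10⁹⁶ kg/m³

The unique combination of the constants set to 1 with dimensions of density is ρ_P = c⁵/(ℏG²).
  = 2.422 × 10⁴² / 4.699 × 10⁻⁵⁵
  = 5.154 × 10⁹⁶ kg/m³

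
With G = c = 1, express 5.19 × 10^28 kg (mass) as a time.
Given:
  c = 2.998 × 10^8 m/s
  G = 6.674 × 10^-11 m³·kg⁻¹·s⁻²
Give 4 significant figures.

1.285 × 10^-7 s

Mass → time via G/c³.
5.19 × 10^28 kg × (G/c³) = 1.285 × 10^-7 s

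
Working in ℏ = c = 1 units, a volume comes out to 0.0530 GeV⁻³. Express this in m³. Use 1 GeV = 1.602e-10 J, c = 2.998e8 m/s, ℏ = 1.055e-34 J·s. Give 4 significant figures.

4.079e-49 m³

Volume is [L]³ = [E]⁻³·(ℏc)³.
1 GeV⁻³ → (ℏc)³ × (1 GeV in J)⁻³ = 7.696e-48 m³.
Result: 0.0530 × 7.696e-48 = 4.079e-49 m³.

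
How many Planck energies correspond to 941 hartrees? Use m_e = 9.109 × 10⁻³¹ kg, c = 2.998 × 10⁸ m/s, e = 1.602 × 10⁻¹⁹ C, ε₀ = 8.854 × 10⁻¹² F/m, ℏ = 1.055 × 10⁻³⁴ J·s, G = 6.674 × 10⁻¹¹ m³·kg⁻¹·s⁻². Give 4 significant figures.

2.094 × 10⁻²⁴

hartree: E_h = m_e e⁴/(4πε₀ℏ)² = 4.354 × 10⁻¹⁸ J
Planck energy: E_P = √(ℏc⁵/G) = 1.957 × 10⁹ J
941 × 4.354 × 10⁻¹⁸ / 1.957 × 10⁹ = 2.094 × 10⁻²⁴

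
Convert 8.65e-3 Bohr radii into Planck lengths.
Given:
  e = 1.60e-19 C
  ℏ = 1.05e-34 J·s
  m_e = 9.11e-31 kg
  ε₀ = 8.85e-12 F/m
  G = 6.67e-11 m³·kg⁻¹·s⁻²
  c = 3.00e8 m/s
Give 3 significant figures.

Bohr radius: a₀ = 4πε₀ℏ²/(m_e e²) = 5.26e-11 m
Planck length: ℓ_P = √(ℏG/c³) = 1.61e-35 m
8.65e-3 × 5.26e-11 / 1.61e-35 = 2.82e22

2.82e22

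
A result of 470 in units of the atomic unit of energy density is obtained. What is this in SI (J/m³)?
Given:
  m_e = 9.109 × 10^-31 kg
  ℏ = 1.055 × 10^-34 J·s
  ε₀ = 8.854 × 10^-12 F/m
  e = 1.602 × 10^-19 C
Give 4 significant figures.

One atomic unit of energy density: u_au = E_h/a₀³ = m_e⁴e¹⁰/((4πε₀)⁵ℏ⁸) = 2.929 × 10^13 J/m³.
470 × 2.929 × 10^13 J/m³ = 1.377 × 10^16 J/m³

1.377 × 10^16 J/m³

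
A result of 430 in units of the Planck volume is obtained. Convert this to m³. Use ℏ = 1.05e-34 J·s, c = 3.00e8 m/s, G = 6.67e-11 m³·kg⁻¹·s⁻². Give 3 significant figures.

One Planck volume: V_P = (ℏG/c³)^(3/2) = 4.18e-105 m³.
430 × 4.18e-105 m³ = 1.80e-102 m³

1.80e-102 m³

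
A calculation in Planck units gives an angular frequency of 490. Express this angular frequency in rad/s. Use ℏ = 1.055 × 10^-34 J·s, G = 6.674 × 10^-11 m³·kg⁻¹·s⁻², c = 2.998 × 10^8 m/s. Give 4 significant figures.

One Planck angular frequency: ω_P = √(c⁵/(ℏG)) = 1.855 × 10^43 rad/s.
490 × 1.855 × 10^43 rad/s = 9.088 × 10^45 rad/s

9.088 × 10^45 rad/s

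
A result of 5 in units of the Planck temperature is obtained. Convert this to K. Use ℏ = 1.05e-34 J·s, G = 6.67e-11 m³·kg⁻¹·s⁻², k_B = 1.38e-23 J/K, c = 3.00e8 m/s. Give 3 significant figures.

7.09e32 K

One Planck temperature: T_P = √(ℏc⁵/G) / k_B = 1.42e32 K.
5 × 1.42e32 K = 7.09e32 K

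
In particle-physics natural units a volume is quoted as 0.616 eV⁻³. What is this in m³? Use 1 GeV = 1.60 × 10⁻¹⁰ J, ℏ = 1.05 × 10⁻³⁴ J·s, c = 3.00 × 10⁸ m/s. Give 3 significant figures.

Volume is [L]³ = [E]⁻³·(ℏc)³.
1 GeV⁻³ → (ℏc)³ × (1 GeV in J)⁻³ = 7.63 × 10⁻⁴⁸ m³.
Convert the energy scale: 0.616 eV⁻³ = 6.16 × 10²⁶ GeV⁻³.
Result: 6.16 × 10²⁶ × 7.63 × 10⁻⁴⁸ = 4.70 × 10⁻²¹ m³.

4.70 × 10⁻²¹ m³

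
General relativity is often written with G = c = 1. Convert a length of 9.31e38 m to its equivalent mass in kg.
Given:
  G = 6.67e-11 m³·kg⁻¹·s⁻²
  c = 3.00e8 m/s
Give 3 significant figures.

1.26e66 kg

Length → mass via c²/G.
9.31e38 m × (c²/G) = 1.26e66 kg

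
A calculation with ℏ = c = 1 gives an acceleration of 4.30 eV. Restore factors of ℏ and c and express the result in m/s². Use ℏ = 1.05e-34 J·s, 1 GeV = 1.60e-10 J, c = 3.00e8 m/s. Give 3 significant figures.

1.97e24 m/s²

Acceleration is [L]/[T]² = c·[E]/ℏ.
1 GeV → c/ℏ × (1 GeV in J) = 4.57e32 m/s².
Convert the energy scale: 4.30 eV = 4.30e-9 GeV.
Result: 4.30e-9 × 4.57e32 = 1.97e24 m/s².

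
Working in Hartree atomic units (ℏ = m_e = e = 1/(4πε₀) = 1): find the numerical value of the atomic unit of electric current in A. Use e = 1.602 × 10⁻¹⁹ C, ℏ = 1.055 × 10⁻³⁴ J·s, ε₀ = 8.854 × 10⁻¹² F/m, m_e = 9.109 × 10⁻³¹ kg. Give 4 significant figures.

The unique combination of the constants set to 1 with dimensions of current is I_au = e E_h/ℏ = m_e e⁵/((4πε₀)²ℏ³).
E_h = 4.354 × 10⁻¹⁸ J
e·E_h/ℏ = 6.612 × 10⁻³ A

6.612 × 10⁻³ A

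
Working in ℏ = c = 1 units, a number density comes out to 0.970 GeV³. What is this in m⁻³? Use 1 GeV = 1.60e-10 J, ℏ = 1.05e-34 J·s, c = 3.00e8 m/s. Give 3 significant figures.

1.27e47 m⁻³

Number density is [L]⁻³ = [E]³/(ℏc)³.
1 GeV³ → 1/(ℏc)³ × (1 GeV in J)³ = 1.31e47 m⁻³.
Result: 0.970 × 1.31e47 = 1.27e47 m⁻³.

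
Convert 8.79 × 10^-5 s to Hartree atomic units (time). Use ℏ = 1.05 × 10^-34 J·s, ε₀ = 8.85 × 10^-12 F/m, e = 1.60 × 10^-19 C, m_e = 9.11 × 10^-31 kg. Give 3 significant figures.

atomic unit of time: τ_au = (4πε₀)²ℏ³/(m_e e⁴) = 2.40 × 10^-17 s.
8.79 × 10^-5 / 2.40 × 10^-17 = 3.67 × 10^12

3.67 × 10^12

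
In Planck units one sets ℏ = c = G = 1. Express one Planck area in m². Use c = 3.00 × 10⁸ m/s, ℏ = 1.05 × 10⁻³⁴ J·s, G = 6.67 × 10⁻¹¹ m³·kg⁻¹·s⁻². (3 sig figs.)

2.59 × 10⁻⁷⁰ m²

A_P = ℏG/c³
  = 7.00 × 10⁻⁴⁵ / 2.70 × 10²⁵
  = 2.59 × 10⁻⁷⁰ m²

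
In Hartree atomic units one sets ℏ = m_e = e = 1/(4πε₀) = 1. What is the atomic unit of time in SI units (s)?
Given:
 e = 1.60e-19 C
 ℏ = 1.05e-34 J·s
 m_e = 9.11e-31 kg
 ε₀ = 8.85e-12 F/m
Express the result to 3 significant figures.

τ_au = (4πε₀)²ℏ³/(m_e e⁴)
E_h = 4.38e-18 J
ℏ/E_h = 2.40e-17 s

2.40e-17 s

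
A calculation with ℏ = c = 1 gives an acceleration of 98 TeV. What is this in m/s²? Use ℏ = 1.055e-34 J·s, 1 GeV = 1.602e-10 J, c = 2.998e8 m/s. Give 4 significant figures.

4.461e37 m/s²

Acceleration is [L]/[T]² = c·[E]/ℏ.
1 GeV → c/ℏ × (1 GeV in J) = 4.552e32 m/s².
Convert the energy scale: 98 TeV = 9.80e4 GeV.
Result: 9.80e4 × 4.552e32 = 4.461e37 m/s².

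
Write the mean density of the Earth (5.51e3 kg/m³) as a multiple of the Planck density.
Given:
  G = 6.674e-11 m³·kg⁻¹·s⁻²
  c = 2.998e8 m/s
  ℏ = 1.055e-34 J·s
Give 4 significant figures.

Planck density: ρ_P = c⁵/(ℏG²) = 5.154e96 kg/m³.
5.51e3 / 5.154e96 = 1.069e-93

1.069e-93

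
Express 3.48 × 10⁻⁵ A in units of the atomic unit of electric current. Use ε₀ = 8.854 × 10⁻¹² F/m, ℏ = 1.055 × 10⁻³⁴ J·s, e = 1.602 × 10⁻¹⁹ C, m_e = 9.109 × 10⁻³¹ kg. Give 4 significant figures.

atomic unit of electric current: I_au = e E_h/ℏ = m_e e⁵/((4πε₀)²ℏ³) = 6.612 × 10⁻³ A.
3.48 × 10⁻⁵ / 6.612 × 10⁻³ = 5.263 × 10⁻³

5.263 × 10⁻³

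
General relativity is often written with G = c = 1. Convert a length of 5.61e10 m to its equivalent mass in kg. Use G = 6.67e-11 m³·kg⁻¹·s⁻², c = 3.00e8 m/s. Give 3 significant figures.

Length → mass via c²/G.
5.61e10 m × (c²/G) = 7.57e37 kg

7.57e37 kg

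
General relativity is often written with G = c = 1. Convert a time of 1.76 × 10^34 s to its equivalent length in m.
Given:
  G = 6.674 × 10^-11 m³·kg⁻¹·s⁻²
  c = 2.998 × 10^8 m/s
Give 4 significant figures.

5.276 × 10^42 m

Time → length via c.
1.76 × 10^34 s × (c) = 5.276 × 10^42 m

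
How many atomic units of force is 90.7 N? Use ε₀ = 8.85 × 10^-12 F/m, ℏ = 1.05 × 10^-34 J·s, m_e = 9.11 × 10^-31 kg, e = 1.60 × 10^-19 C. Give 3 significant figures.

atomic unit of force: F_au = E_h/a₀ = m_e²e⁶/((4πε₀)³ℏ⁴) = 8.33 × 10^-8 N.
90.7 / 8.33 × 10^-8 = 1.09 × 10^9

1.09 × 10^9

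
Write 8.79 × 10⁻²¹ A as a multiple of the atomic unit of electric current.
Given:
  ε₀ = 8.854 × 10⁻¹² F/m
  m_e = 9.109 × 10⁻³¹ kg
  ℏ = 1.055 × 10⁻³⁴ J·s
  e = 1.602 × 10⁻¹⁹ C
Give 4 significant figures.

1.329 × 10⁻¹⁸

atomic unit of electric current: I_au = e E_h/ℏ = m_e e⁵/((4πε₀)²ℏ³) = 6.612 × 10⁻³ A.
8.79 × 10⁻²¹ / 6.612 × 10⁻³ = 1.329 × 10⁻¹⁸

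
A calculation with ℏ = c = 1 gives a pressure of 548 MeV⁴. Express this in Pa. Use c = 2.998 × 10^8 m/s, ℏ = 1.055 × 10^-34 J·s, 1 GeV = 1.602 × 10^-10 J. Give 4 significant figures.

Pressure is [E]/[L]³ = [E]⁴/(ℏc)³.
1 GeV⁴ → 1/(ℏc)³ × (1 GeV in J)⁴ = 2.082 × 10^37 Pa.
Convert the energy scale: 548 MeV⁴ = 5.48 × 10^-10 GeV⁴.
Result: 5.48 × 10^-10 × 2.082 × 10^37 = 1.141 × 10^28 Pa.

1.141 × 10^28 Pa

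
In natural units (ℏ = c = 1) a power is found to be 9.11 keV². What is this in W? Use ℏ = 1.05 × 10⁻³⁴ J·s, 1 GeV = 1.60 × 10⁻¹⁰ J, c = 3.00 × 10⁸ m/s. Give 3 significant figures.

2.22 × 10³ W

Power is [E]/[T] = [E]²/ℏ.
1 GeV² → 1/ℏ × (1 GeV in J)² = 2.44 × 10¹⁴ W.
Convert the energy scale: 9.11 keV² = 9.11 × 10⁻¹² GeV².
Result: 9.11 × 10⁻¹² × 2.44 × 10¹⁴ = 2.22 × 10³ W.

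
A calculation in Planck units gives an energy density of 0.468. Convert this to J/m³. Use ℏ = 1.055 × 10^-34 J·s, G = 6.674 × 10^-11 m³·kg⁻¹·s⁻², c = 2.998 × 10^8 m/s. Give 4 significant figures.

One Planck energy density: u_P = c⁷/(ℏG²) = 4.632 × 10^113 J/m³.
0.468 × 4.632 × 10^113 J/m³ = 2.168 × 10^113 J/m³

2.168 × 10^113 J/m³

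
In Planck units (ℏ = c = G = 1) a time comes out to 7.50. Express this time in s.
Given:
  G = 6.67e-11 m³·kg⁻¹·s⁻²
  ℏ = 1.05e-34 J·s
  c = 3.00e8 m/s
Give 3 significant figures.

4.03e-43 s

One Planck time: t_P = √(ℏG/c⁵) = 5.37e-44 s.
7.50 × 5.37e-44 s = 4.03e-43 s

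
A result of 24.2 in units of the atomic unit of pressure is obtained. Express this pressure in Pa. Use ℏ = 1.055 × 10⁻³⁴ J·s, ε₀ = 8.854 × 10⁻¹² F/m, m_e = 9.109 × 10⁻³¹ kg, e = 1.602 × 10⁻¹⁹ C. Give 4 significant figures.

7.089 × 10¹⁴ Pa

One atomic unit of pressure: P_au = E_h/a₀³ = m_e⁴e¹⁰/((4πε₀)⁵ℏ⁸) = 2.929 × 10¹³ Pa.
24.2 × 2.929 × 10¹³ Pa = 7.089 × 10¹⁴ Pa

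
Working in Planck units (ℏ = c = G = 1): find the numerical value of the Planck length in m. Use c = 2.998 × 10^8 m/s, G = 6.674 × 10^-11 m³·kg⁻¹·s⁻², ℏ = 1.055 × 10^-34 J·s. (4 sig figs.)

From ℏ = c = G = 1 the length scale is ℓ_P = √(ℏG/c³).
  = √(2.613 × 10^-70)
  = 1.616 × 10^-35 m

1.616 × 10^-35 m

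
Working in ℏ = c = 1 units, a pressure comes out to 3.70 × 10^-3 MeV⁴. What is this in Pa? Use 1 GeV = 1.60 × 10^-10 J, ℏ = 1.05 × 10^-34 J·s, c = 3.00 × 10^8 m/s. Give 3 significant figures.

Pressure is [E]/[L]³ = [E]⁴/(ℏc)³.
1 GeV⁴ → 1/(ℏc)³ × (1 GeV in J)⁴ = 2.10 × 10^37 Pa.
Convert the energy scale: 3.70 × 10^-3 MeV⁴ = 3.70 × 10^-15 GeV⁴.
Result: 3.70 × 10^-15 × 2.10 × 10^37 = 7.76 × 10^22 Pa.

7.76 × 10^22 Pa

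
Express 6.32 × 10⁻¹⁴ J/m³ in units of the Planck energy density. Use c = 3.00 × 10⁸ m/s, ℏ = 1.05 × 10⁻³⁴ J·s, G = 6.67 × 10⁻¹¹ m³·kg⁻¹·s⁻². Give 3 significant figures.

Planck energy density: u_P = c⁷/(ℏG²) = 4.68 × 10¹¹³ J/m³.
6.32 × 10⁻¹⁴ / 4.68 × 10¹¹³ = 1.35 × 10⁻¹²⁷

1.35 × 10⁻¹²⁷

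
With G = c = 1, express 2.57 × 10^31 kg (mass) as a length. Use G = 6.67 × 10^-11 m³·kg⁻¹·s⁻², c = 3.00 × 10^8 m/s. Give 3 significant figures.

1.90 × 10^4 m

In G = c = 1 units mass has dimensions of length; the conversion factor is G/c².
2.57 × 10^31 kg × (G/c²) = 1.90 × 10^4 m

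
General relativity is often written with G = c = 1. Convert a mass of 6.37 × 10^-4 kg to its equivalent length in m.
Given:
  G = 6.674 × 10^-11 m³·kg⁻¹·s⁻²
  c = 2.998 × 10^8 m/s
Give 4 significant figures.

In G = c = 1 units mass has dimensions of length; the conversion factor is G/c².
6.37 × 10^-4 kg × (G/c²) = 4.730 × 10^-31 m

4.730 × 10^-31 m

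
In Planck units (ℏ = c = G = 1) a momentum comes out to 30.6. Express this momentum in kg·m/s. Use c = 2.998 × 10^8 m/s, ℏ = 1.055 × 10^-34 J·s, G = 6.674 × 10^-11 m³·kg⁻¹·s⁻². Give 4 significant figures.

One Planck momentum: p_P = √(ℏc³/G) = 6.527 kg·m/s.
30.6 × 6.527 kg·m/s = 199.7 kg·m/s

199.7 kg·m/s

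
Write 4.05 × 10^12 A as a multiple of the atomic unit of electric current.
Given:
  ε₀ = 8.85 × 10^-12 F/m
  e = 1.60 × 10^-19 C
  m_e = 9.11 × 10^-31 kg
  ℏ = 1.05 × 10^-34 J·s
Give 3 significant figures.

atomic unit of electric current: I_au = e E_h/ℏ = m_e e⁵/((4πε₀)²ℏ³) = 6.67 × 10^-3 A.
4.05 × 10^12 / 6.67 × 10^-3 = 6.07 × 10^14

6.07 × 10^14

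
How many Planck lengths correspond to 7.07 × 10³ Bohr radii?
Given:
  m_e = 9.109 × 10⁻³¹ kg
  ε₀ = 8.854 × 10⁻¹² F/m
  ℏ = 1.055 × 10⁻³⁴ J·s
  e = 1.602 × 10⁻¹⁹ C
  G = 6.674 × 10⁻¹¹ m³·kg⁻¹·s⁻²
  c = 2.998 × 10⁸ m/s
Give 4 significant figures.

Bohr radius: a₀ = 4πε₀ℏ²/(m_e e²) = 5.297 × 10⁻¹¹ m
Planck length: ℓ_P = √(ℏG/c³) = 1.616 × 10⁻³⁵ m
7.07 × 10³ × 5.297 × 10⁻¹¹ / 1.616 × 10⁻³⁵ = 2.317 × 10²⁸

2.317 × 10²⁸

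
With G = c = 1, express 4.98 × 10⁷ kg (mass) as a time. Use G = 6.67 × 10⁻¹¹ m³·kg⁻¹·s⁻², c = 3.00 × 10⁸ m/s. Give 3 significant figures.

Mass → time via G/c³.
4.98 × 10⁷ kg × (G/c³) = 1.23 × 10⁻²⁸ s

1.23 × 10⁻²⁸ s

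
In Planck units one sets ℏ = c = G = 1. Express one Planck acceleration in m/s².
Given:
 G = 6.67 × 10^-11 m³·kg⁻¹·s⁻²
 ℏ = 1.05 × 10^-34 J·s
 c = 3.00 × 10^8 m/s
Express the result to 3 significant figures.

5.59 × 10^51 m/s²

a_P = √(c⁷/(ℏG))
  = √(3.12 × 10^103)
  = 5.59 × 10^51 m/s²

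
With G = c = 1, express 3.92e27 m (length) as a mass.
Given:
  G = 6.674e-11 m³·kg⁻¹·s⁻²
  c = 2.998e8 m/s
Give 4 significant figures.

5.279e54 kg

Length → mass via c²/G.
3.92e27 m × (c²/G) = 5.279e54 kg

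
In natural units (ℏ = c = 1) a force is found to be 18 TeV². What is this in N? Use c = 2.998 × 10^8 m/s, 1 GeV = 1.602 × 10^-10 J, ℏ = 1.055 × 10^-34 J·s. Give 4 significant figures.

Force is [E]/[L] = [E]²/(ℏc); restore (ℏc)⁻¹.
1 GeV² → 1/(ℏc) × (1 GeV in J)² = 8.114 × 10^5 N.
Convert the energy scale: 18 TeV² = 1.80 × 10^7 GeV².
Result: 1.80 × 10^7 × 8.114 × 10^5 = 1.461 × 10^13 N.

1.461 × 10^13 N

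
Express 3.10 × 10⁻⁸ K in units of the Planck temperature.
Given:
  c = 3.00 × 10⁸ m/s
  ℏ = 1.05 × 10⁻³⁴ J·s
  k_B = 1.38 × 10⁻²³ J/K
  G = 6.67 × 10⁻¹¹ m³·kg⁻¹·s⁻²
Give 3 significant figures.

2.19 × 10⁻⁴⁰

Planck temperature: T_P = √(ℏc⁵/G) / k_B = 1.42 × 10³² K.
3.10 × 10⁻⁸ / 1.42 × 10³² = 2.19 × 10⁻⁴⁰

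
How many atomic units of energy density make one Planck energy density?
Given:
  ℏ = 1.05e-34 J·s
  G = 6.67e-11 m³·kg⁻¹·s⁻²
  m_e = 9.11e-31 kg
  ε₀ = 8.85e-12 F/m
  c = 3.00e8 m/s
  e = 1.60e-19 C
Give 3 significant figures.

Planck energy density: u_P = c⁷/(ℏG²) = 4.68e113 J/m³
atomic unit of energy density: u_au = E_h/a₀³ = m_e⁴e¹⁰/((4πε₀)⁵ℏ⁸) = 3.01e13 J/m³
ratio = 4.68e113 / 3.01e13 = 1.55e100

1.55e100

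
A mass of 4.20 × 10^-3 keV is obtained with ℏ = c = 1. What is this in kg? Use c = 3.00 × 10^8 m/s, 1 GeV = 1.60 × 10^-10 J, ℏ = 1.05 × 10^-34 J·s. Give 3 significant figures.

7.47 × 10^-36 kg

Mass is [E]/c²; divide by c².
1 GeV → 1/c² × (1 GeV in J) = 1.78 × 10^-27 kg.
Convert the energy scale: 4.20 × 10^-3 keV = 4.20 × 10^-9 GeV.
Result: 4.20 × 10^-9 × 1.78 × 10^-27 = 7.47 × 10^-36 kg.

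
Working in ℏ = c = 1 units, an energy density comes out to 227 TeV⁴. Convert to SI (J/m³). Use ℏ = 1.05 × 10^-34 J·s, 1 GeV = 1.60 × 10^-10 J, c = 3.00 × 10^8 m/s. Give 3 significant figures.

4.76 × 10^51 J/m³

[E]/[L]³ = [E]⁴/(ℏc)³; restore (ℏc)⁻³.
1 GeV⁴ → 1/(ℏc)³ × (1 GeV in J)⁴ = 2.10 × 10^37 J/m³.
Convert the energy scale: 227 TeV⁴ = 2.27 × 10^14 GeV⁴.
Result: 2.27 × 10^14 × 2.10 × 10^37 = 4.76 × 10^51 J/m³.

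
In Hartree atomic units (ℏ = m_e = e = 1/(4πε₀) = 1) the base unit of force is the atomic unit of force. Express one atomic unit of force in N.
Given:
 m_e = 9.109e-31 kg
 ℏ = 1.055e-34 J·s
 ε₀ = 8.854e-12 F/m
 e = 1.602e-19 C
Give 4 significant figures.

F_au = E_h/a₀ = m_e²e⁶/((4πε₀)³ℏ⁴)
E_h = 4.354e-18 J
a₀ = 5.297e-11 m
E_h/a₀ = 8.220e-8 N

8.220e-8 N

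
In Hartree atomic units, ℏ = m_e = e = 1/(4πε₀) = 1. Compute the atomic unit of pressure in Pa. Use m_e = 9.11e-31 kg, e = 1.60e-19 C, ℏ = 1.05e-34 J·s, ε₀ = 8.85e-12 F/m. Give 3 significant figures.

The unique combination of the constants set to 1 with dimensions of pressure is P_au = E_h/a₀³ = m_e⁴e¹⁰/((4πε₀)⁵ℏ⁸).
E_h = 4.38e-18 J
a₀ = 5.26e-11 m
E_h/a₀³ = 3.01e13 Pa

3.01e13 Pa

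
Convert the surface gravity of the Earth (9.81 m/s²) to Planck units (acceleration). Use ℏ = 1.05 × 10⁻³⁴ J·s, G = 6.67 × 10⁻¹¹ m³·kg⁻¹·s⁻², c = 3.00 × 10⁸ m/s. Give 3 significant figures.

1.76 × 10⁻⁵¹

Planck acceleration: a_P = √(c⁷/(ℏG)) = 5.59 × 10⁵¹ m/s².
9.81 / 5.59 × 10⁵¹ = 1.76 × 10⁻⁵¹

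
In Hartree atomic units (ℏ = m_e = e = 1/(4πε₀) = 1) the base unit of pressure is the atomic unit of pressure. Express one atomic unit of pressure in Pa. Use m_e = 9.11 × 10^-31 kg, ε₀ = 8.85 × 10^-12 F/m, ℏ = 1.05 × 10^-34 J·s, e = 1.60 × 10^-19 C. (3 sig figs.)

P_au = E_h/a₀³ = m_e⁴e¹⁰/((4πε₀)⁵ℏ⁸)
E_h = 4.38 × 10^-18 J
a₀ = 5.26 × 10^-11 m
E_h/a₀³ = 3.01 × 10^13 Pa

3.01 × 10^13 Pa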